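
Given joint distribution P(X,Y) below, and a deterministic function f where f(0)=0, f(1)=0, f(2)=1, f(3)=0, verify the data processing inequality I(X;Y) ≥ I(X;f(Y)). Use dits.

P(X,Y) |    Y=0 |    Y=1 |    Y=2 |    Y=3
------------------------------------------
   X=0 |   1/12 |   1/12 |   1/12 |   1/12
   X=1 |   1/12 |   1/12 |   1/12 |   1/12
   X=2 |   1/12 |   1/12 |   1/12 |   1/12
I(X;Y) = 0.0000, I(X;f(Y)) = 0.0000, inequality holds: 0.0000 ≥ 0.0000

Data Processing Inequality: For any Markov chain X → Y → Z, we have I(X;Y) ≥ I(X;Z).

Here Z = f(Y) is a deterministic function of Y, forming X → Y → Z.

Original I(X;Y) = 0.0000 dits

After applying f:
P(X,Z) where Z=f(Y):
- P(X,Z=0) = P(X,Y=0) + P(X,Y=1) + P(X,Y=3)
- P(X,Z=1) = P(X,Y=2)

I(X;Z) = I(X;f(Y)) = 0.0000 dits

Verification: 0.0000 ≥ 0.0000 ✓

Information cannot be created by processing; the function f can only lose information about X.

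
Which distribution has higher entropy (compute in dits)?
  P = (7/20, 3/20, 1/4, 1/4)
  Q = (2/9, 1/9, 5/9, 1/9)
P

Computing entropies in dits:
H(P) = 0.5842
H(Q) = 0.4990

Distribution P has higher entropy.

Intuition: The distribution closer to uniform (more spread out) has higher entropy.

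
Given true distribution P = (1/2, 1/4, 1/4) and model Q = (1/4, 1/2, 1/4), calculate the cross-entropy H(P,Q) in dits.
0.5268 dits

Cross-entropy: H(P,Q) = -Σ p(x) log q(x)

Alternatively: H(P,Q) = H(P) + D_KL(P||Q)
H(P) = 0.4515 dits
D_KL(P||Q) = 0.0753 dits

H(P,Q) = 0.4515 + 0.0753 = 0.5268 dits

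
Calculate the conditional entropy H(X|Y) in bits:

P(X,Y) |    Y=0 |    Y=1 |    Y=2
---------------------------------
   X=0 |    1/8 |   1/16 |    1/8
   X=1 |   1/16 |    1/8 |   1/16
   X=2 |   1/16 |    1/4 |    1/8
1.4538 bits

Using the chain rule: H(X|Y) = H(X,Y) - H(Y)

First, compute H(X,Y) = 3.0000 bits

Marginal P(Y) = (1/4, 7/16, 5/16)
H(Y) = 1.5462 bits

H(X|Y) = H(X,Y) - H(Y) = 3.0000 - 1.5462 = 1.4538 bits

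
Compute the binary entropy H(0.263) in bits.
0.8312 bits

The binary entropy function is:
H(p) = -p log(p) - (1-p) log(1-p)

H(0.263) = -0.263 × log_2(0.263) - 0.737 × log_2(0.737)
H(0.263) = 0.8312 bits

Note: Binary entropy is maximized at p=0.5 (H=1 bit) and minimized at p=0 or p=1 (H=0).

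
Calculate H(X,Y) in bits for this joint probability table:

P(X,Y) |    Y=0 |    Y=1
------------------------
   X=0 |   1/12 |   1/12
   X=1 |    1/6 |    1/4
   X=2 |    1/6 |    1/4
2.4591 bits

Joint entropy is H(X,Y) = -Σ_{x,y} p(x,y) log p(x,y).

Summing over all non-zero entries:
H(X,Y) = -[1/12·log_2(1/12) + 1/12·log_2(1/12) + 1/6·log_2(1/6) + 1/4·log_2(1/4) + 1/6·log_2(1/6) + 1/4·log_2(1/4)]
H(X,Y) = 2.4591 bits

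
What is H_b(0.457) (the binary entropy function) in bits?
0.9947 bits

The binary entropy function is:
H(p) = -p log(p) - (1-p) log(1-p)

H(0.457) = -0.457 × log_2(0.457) - 0.543 × log_2(0.543)
H(0.457) = 0.9947 bits

Note: Binary entropy is maximized at p=0.5 (H=1 bit) and minimized at p=0 or p=1 (H=0).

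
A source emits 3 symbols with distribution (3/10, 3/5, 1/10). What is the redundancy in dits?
0.0871 dits

Redundancy measures how far a source is from maximum entropy:
R = H_max - H(X)

Maximum entropy for 3 symbols: H_max = log_10(3) = 0.4771 dits
Actual entropy: H(X) = 0.3900 dits
Redundancy: R = 0.4771 - 0.3900 = 0.0871 dits

This redundancy represents potential for compression: the source could be compressed by 0.0871 dits per symbol.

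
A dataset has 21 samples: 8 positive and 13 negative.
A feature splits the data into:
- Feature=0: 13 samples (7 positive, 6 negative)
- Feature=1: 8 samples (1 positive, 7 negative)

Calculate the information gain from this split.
0.1352 bits

Information Gain = H(Y) - H(Y|Feature)

Before split:
P(positive) = 8/21 = 0.3810
H(Y) = 0.9587 bits

After split:
Feature=0: H = 0.9957 bits (weight = 13/21)
Feature=1: H = 0.5436 bits (weight = 8/21)
H(Y|Feature) = (13/21)×0.9957 + (8/21)×0.5436 = 0.8235 bits

Information Gain = 0.9587 - 0.8235 = 0.1352 bits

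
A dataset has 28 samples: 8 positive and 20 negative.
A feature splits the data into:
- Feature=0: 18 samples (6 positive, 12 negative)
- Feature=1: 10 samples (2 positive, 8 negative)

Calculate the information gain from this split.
0.0150 bits

Information Gain = H(Y) - H(Y|Feature)

Before split:
P(positive) = 8/28 = 0.2857
H(Y) = 0.8631 bits

After split:
Feature=0: H = 0.9183 bits (weight = 18/28)
Feature=1: H = 0.7219 bits (weight = 10/28)
H(Y|Feature) = (18/28)×0.9183 + (10/28)×0.7219 = 0.8482 bits

Information Gain = 0.8631 - 0.8482 = 0.0150 bits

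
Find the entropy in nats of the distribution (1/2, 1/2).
0.6931 nats

Shannon entropy is H(X) = -Σ p(x) log p(x).

For P = (1/2, 1/2):
H = -1/2 × log_e(1/2) -1/2 × log_e(1/2)
H = 0.6931 nats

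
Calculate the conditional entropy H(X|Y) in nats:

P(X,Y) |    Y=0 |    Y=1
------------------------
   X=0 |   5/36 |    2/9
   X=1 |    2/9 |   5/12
0.6534 nats

Using the chain rule: H(X|Y) = H(X,Y) - H(Y)

First, compute H(X,Y) = 1.3074 nats

Marginal P(Y) = (13/36, 23/36)
H(Y) = 0.6541 nats

H(X|Y) = H(X,Y) - H(Y) = 1.3074 - 0.6541 = 0.6534 nats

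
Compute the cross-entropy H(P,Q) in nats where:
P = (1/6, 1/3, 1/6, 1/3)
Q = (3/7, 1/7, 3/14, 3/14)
1.5601 nats

Cross-entropy: H(P,Q) = -Σ p(x) log q(x)

Alternatively: H(P,Q) = H(P) + D_KL(P||Q)
H(P) = 1.3297 nats
D_KL(P||Q) = 0.2304 nats

H(P,Q) = 1.3297 + 0.2304 = 1.5601 nats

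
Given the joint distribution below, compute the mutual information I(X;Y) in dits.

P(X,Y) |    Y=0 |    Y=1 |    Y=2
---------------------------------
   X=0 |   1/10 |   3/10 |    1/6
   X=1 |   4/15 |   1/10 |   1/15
0.0455 dits

Mutual information: I(X;Y) = H(X) + H(Y) - H(X,Y)

Marginals:
P(X) = (17/30, 13/30), H(X) = 0.2972 dits
P(Y) = (11/30, 2/5, 7/30), H(Y) = 0.4664 dits

Joint entropy: H(X,Y) = 0.7180 dits

I(X;Y) = 0.2972 + 0.4664 - 0.7180 = 0.0455 dits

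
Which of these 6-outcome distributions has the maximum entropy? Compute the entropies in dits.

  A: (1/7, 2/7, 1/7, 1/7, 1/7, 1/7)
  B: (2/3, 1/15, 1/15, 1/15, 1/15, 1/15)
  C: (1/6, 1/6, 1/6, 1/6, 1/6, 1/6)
C

For a discrete distribution over n outcomes, entropy is maximized by the uniform distribution.

Computing entropies:
H(A) = 0.7591 dits
H(B) = 0.5094 dits
H(C) = 0.7782 dits

The uniform distribution (where all probabilities equal 1/6) achieves the maximum entropy of log_10(6) = 0.7782 dits.

Distribution C has the highest entropy.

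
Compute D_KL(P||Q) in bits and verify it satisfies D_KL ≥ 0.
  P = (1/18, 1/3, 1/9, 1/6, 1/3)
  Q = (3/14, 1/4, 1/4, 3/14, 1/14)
0.5805 bits

KL divergence satisfies the Gibbs inequality: D_KL(P||Q) ≥ 0 for all distributions P, Q.

D_KL(P||Q) = Σ p(x) log(p(x)/q(x))
Term by term:
  x=0: 1/18 × log_2[(1/18)/(3/14)] = -0.1082
  x=1: 1/3 × log_2[(1/3)/(1/4)] = 0.1383
  x=2: 1/9 × log_2[(1/9)/(1/4)] = -0.1300
  x=3: 1/6 × log_2[(1/6)/(3/14)] = -0.0604
  x=4: 1/3 × log_2[(1/3)/(1/14)] = 0.7408
D_KL(P||Q) = 0.5805 bits

D_KL(P||Q) = 0.5805 ≥ 0 ✓

This non-negativity is a fundamental property: relative entropy cannot be negative because it measures how different Q is from P.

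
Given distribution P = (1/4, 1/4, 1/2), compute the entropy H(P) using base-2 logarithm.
1.5000 bits

Shannon entropy is H(X) = -Σ p(x) log p(x).

For P = (1/4, 1/4, 1/2):
H = -1/4 × log_2(1/4) -1/4 × log_2(1/4) -1/2 × log_2(1/2)
H = 1.5000 bits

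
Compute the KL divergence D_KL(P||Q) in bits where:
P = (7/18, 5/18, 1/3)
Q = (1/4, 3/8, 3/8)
0.0710 bits

KL divergence: D_KL(P||Q) = Σ p(x) log(p(x)/q(x))

Computing term by term:
  x=0: 7/18 × log_2[(7/18)/(1/4)] = 7/18 × 0.6374 = 0.2479
  x=1: 5/18 × log_2[(5/18)/(3/8)] = 5/18 × -0.4330 = -0.1203
  x=2: 1/3 × log_2[(1/3)/(3/8)] = 1/3 × -0.1699 = -0.0566

D_KL(P||Q) = 0.0710 bits

Note: KL divergence is always non-negative and equals 0 iff P = Q.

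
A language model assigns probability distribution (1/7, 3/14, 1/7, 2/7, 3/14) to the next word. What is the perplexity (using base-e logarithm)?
4.8264

Perplexity is e^H (or exp(H) for natural log).

First, H = -Σ p log p = 1.5741 nats
Perplexity = e^1.5741 = 4.8264

Interpretation: The model's uncertainty is equivalent to choosing uniformly among 4.8 options.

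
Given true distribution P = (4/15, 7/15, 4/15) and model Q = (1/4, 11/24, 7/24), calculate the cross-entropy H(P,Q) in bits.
1.5326 bits

Cross-entropy: H(P,Q) = -Σ p(x) log q(x)

Alternatively: H(P,Q) = H(P) + D_KL(P||Q)
H(P) = 1.5301 bits
D_KL(P||Q) = 0.0025 bits

H(P,Q) = 1.5301 + 0.0025 = 1.5326 bits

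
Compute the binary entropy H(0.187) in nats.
0.4818 nats

The binary entropy function is:
H(p) = -p log(p) - (1-p) log(1-p)

H(0.187) = -0.187 × log_e(0.187) - 0.813 × log_e(0.813)
H(0.187) = 0.4818 nats

Note: Binary entropy is maximized at p=0.5 (H=1 bit) and minimized at p=0 or p=1 (H=0).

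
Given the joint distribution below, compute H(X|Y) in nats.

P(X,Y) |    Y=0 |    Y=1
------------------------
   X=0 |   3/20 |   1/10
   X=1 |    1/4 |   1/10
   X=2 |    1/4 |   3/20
1.0754 nats

Using the chain rule: H(X|Y) = H(X,Y) - H(Y)

First, compute H(X,Y) = 1.7228 nats

Marginal P(Y) = (13/20, 7/20)
H(Y) = 0.6474 nats

H(X|Y) = H(X,Y) - H(Y) = 1.7228 - 0.6474 = 1.0754 nats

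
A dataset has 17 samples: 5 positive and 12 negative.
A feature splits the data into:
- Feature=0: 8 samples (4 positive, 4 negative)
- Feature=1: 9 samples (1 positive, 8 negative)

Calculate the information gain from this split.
0.1370 bits

Information Gain = H(Y) - H(Y|Feature)

Before split:
P(positive) = 5/17 = 0.2941
H(Y) = 0.8740 bits

After split:
Feature=0: H = 1.0000 bits (weight = 8/17)
Feature=1: H = 0.5033 bits (weight = 9/17)
H(Y|Feature) = (8/17)×1.0000 + (9/17)×0.5033 = 0.7370 bits

Information Gain = 0.8740 - 0.7370 = 0.1370 bits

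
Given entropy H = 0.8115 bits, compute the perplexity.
1.7550

Perplexity is 2^H (or exp(H) for natural log).

H = 0.8115 bits
Perplexity = 2^0.8115 = 1.7550

Interpretation: The model's uncertainty is equivalent to choosing uniformly among 1.8 options.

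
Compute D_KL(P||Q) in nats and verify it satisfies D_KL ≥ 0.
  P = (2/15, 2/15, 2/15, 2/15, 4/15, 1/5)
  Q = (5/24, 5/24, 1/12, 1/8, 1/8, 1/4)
0.1097 nats

KL divergence satisfies the Gibbs inequality: D_KL(P||Q) ≥ 0 for all distributions P, Q.

D_KL(P||Q) = Σ p(x) log(p(x)/q(x))
Term by term:
  x=0: 2/15 × log_e[(2/15)/(5/24)] = -0.0595
  x=1: 2/15 × log_e[(2/15)/(5/24)] = -0.0595
  x=2: 2/15 × log_e[(2/15)/(1/12)] = 0.0627
  x=3: 2/15 × log_e[(2/15)/(1/8)] = 0.0086
  x=4: 4/15 × log_e[(4/15)/(1/8)] = 0.2020
  x=5: 1/5 × log_e[(1/5)/(1/4)] = -0.0446
D_KL(P||Q) = 0.1097 nats

D_KL(P||Q) = 0.1097 ≥ 0 ✓

This non-negativity is a fundamental property: relative entropy cannot be negative because it measures how different Q is from P.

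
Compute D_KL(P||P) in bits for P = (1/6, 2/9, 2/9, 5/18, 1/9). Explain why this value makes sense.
0.0000 bits

KL divergence satisfies the Gibbs inequality: D_KL(P||Q) ≥ 0 for all distributions P, Q.

D_KL(P||Q) = Σ p(x) log(p(x)/q(x))
Each term is p(x) × log_2(p(x)/p(x)) = p(x) × log_2(1) = 0, so the sum is 0.
D_KL(P||Q) = 0.0000 bits

When P = Q, the KL divergence is exactly 0, as there is no 'divergence' between identical distributions.

This non-negativity is a fundamental property: relative entropy cannot be negative because it measures how different Q is from P.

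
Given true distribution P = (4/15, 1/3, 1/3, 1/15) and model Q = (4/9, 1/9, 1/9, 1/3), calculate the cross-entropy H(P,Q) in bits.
2.5309 bits

Cross-entropy: H(P,Q) = -Σ p(x) log q(x)

Alternatively: H(P,Q) = H(P) + D_KL(P||Q)
H(P) = 1.8256 bits
D_KL(P||Q) = 0.7053 bits

H(P,Q) = 1.8256 + 0.7053 = 2.5309 bits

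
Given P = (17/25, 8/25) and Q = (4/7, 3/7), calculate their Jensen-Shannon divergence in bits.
0.0091 bits

Jensen-Shannon divergence is:
JSD(P||Q) = 0.5 × D_KL(P||M) + 0.5 × D_KL(Q||M)
where M = 0.5 × (P + Q) is the mixture distribution.

M = 0.5 × (17/25, 8/25) + 0.5 × (4/7, 3/7) = (0.625714, 0.374286)

D_KL(P||M) = 0.0093 bits
D_KL(Q||M) = 0.0089 bits

JSD(P||Q) = 0.5 × 0.0093 + 0.5 × 0.0089 = 0.0091 bits

Unlike KL divergence, JSD is symmetric and bounded: 0 ≤ JSD ≤ log(2).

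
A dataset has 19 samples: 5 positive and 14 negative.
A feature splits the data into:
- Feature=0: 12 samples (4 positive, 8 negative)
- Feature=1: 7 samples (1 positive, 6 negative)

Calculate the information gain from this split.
0.0335 bits

Information Gain = H(Y) - H(Y|Feature)

Before split:
P(positive) = 5/19 = 0.2632
H(Y) = 0.8315 bits

After split:
Feature=0: H = 0.9183 bits (weight = 12/19)
Feature=1: H = 0.5917 bits (weight = 7/19)
H(Y|Feature) = (12/19)×0.9183 + (7/19)×0.5917 = 0.7980 bits

Information Gain = 0.8315 - 0.7980 = 0.0335 bits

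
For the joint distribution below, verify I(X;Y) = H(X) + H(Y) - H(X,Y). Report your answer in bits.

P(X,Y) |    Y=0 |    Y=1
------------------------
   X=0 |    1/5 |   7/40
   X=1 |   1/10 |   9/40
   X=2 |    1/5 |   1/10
I(X;Y) = 0.0613 bits

Mutual information has multiple equivalent forms:
- I(X;Y) = H(X) - H(X|Y)
- I(X;Y) = H(Y) - H(Y|X)
- I(X;Y) = H(X) + H(Y) - H(X,Y)

Computing all quantities:
H(X) = 1.5787, H(Y) = 1.0000, H(X,Y) = 2.5174
H(X|Y) = 1.5174, H(Y|X) = 0.9387

Verification:
H(X) - H(X|Y) = 1.5787 - 1.5174 = 0.0613
H(Y) - H(Y|X) = 1.0000 - 0.9387 = 0.0613
H(X) + H(Y) - H(X,Y) = 1.5787 + 1.0000 - 2.5174 = 0.0613

All forms give I(X;Y) = 0.0613 bits. ✓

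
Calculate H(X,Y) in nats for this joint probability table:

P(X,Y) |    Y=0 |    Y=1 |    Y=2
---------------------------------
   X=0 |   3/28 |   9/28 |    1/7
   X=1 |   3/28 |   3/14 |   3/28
1.6908 nats

Joint entropy is H(X,Y) = -Σ_{x,y} p(x,y) log p(x,y).

Summing over all non-zero entries:
H(X,Y) = -[3/28·log_e(3/28) + 9/28·log_e(9/28) + 1/7·log_e(1/7) + 3/28·log_e(3/28) + 3/14·log_e(3/14) + 3/28·log_e(3/28)]
H(X,Y) = 1.6908 nats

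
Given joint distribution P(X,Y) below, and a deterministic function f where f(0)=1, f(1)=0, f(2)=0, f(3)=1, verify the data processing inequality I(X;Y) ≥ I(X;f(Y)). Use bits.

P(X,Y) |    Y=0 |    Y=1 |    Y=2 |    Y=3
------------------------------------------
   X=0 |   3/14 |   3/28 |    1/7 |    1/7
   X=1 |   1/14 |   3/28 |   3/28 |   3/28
I(X;Y) = 0.0279, I(X;f(Y)) = 0.0124, inequality holds: 0.0279 ≥ 0.0124

Data Processing Inequality: For any Markov chain X → Y → Z, we have I(X;Y) ≥ I(X;Z).

Here Z = f(Y) is a deterministic function of Y, forming X → Y → Z.

Original I(X;Y) = 0.0279 bits

After applying f:
P(X,Z) where Z=f(Y):
- P(X,Z=0) = P(X,Y=1) + P(X,Y=2)
- P(X,Z=1) = P(X,Y=0) + P(X,Y=3)

I(X;Z) = I(X;f(Y)) = 0.0124 bits

Verification: 0.0279 ≥ 0.0124 ✓

Information cannot be created by processing; the function f can only lose information about X.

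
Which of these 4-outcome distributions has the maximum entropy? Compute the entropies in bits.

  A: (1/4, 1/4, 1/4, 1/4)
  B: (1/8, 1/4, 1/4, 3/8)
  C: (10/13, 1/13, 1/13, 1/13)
A

For a discrete distribution over n outcomes, entropy is maximized by the uniform distribution.

Computing entropies:
H(A) = 2.0000 bits
H(B) = 1.9056 bits
H(C) = 1.1451 bits

The uniform distribution (where all probabilities equal 1/4) achieves the maximum entropy of log_2(4) = 2.0000 bits.

Distribution A has the highest entropy.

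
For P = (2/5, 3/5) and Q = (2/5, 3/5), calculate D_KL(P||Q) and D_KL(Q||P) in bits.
D_KL(P||Q) = 0.0000, D_KL(Q||P) = 0.0000

KL divergence is not symmetric: D_KL(P||Q) ≠ D_KL(Q||P) in general.

D_KL(P||Q) = 0.0000 bits
D_KL(Q||P) = 0.0000 bits

In this case they happen to be equal (to 4 decimal places).

This asymmetry is why KL divergence is not a true distance metric.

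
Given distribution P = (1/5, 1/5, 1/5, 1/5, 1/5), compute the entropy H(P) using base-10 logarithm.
0.6990 dits

Shannon entropy is H(X) = -Σ p(x) log p(x).

For P = (1/5, 1/5, 1/5, 1/5, 1/5):
H = -1/5 × log_10(1/5) -1/5 × log_10(1/5) -1/5 × log_10(1/5) -1/5 × log_10(1/5) -1/5 × log_10(1/5)
H = 0.6990 dits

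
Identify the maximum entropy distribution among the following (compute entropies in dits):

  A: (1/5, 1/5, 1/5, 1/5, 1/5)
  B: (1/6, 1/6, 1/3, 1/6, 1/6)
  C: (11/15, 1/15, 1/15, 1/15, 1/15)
A

For a discrete distribution over n outcomes, entropy is maximized by the uniform distribution.

Computing entropies:
H(A) = 0.6990 dits
H(B) = 0.6778 dits
H(C) = 0.4124 dits

The uniform distribution (where all probabilities equal 1/5) achieves the maximum entropy of log_10(5) = 0.6990 dits.

Distribution A has the highest entropy.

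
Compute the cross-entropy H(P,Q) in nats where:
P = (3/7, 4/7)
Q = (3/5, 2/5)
0.7425 nats

Cross-entropy: H(P,Q) = -Σ p(x) log q(x)

Alternatively: H(P,Q) = H(P) + D_KL(P||Q)
H(P) = 0.6829 nats
D_KL(P||Q) = 0.0596 nats

H(P,Q) = 0.6829 + 0.0596 = 0.7425 nats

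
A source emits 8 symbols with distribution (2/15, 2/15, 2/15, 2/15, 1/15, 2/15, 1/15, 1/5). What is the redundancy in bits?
0.0768 bits

Redundancy measures how far a source is from maximum entropy:
R = H_max - H(X)

Maximum entropy for 8 symbols: H_max = log_2(8) = 3.0000 bits
Actual entropy: H(X) = 2.9232 bits
Redundancy: R = 3.0000 - 2.9232 = 0.0768 bits

This redundancy represents potential for compression: the source could be compressed by 0.0768 bits per symbol.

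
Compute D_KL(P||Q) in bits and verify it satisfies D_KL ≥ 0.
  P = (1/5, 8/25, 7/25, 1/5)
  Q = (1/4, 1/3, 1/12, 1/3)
0.2589 bits

KL divergence satisfies the Gibbs inequality: D_KL(P||Q) ≥ 0 for all distributions P, Q.

D_KL(P||Q) = Σ p(x) log(p(x)/q(x))
Term by term:
  x=0: 1/5 × log_2[(1/5)/(1/4)] = -0.0644
  x=1: 8/25 × log_2[(8/25)/(1/3)] = -0.0188
  x=2: 7/25 × log_2[(7/25)/(1/12)] = 0.4896
  x=3: 1/5 × log_2[(1/5)/(1/3)] = -0.1474
D_KL(P||Q) = 0.2589 bits

D_KL(P||Q) = 0.2589 ≥ 0 ✓

This non-negativity is a fundamental property: relative entropy cannot be negative because it measures how different Q is from P.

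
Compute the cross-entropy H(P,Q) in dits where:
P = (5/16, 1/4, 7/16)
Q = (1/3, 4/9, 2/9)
0.5229 dits

Cross-entropy: H(P,Q) = -Σ p(x) log q(x)

Alternatively: H(P,Q) = H(P) + D_KL(P||Q)
H(P) = 0.4654 dits
D_KL(P||Q) = 0.0575 dits

H(P,Q) = 0.4654 + 0.0575 = 0.5229 dits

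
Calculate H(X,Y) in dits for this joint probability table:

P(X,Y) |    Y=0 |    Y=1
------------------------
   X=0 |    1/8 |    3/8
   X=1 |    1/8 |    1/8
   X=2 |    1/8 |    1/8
0.7242 dits

Joint entropy is H(X,Y) = -Σ_{x,y} p(x,y) log p(x,y).

Summing over all non-zero entries:
H(X,Y) = -[1/8·log_10(1/8) + 3/8·log_10(3/8) + 1/8·log_10(1/8) + 1/8·log_10(1/8) + 1/8·log_10(1/8) + 1/8·log_10(1/8)]
H(X,Y) = 0.7242 dits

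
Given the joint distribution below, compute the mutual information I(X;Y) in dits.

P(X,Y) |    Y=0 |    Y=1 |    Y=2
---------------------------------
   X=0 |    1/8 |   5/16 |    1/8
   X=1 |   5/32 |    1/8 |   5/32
0.0161 dits

Mutual information: I(X;Y) = H(X) + H(Y) - H(X,Y)

Marginals:
P(X) = (9/16, 7/16), H(X) = 0.2976 dits
P(Y) = (9/32, 7/16, 9/32), H(Y) = 0.4670 dits

Joint entropy: H(X,Y) = 0.7484 dits

I(X;Y) = 0.2976 + 0.4670 - 0.7484 = 0.0161 dits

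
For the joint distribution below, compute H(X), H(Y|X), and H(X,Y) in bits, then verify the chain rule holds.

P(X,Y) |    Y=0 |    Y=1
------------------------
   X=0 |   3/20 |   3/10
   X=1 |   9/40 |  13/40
H(X,Y) = 1.9428, H(X) = 0.9928, H(Y|X) = 0.9500 (all in bits)

Chain rule: H(X,Y) = H(X) + H(Y|X)

Left side — joint entropy directly:
H(X,Y) = -Σ p(x,y) log p(x,y) = 1.9428 bits

Right side — compute H(Y|X) from the conditional distributions:
P(X) = (9/20, 11/20), so H(X) = 0.9928 bits
H(Y|X) = Σ_x P(X=x) · H(Y|X=x):
  P(Y|X=0) = (1/3, 2/3), H(Y|X=0) = 0.9183, weight P(X=0) = 9/20
  P(Y|X=1) = (9/22, 13/22), H(Y|X=1) = 0.9760, weight P(X=1) = 11/20
H(Y|X) = 0.9500 bits

H(X) + H(Y|X) = 0.9928 + 0.9500 = 1.9428 bits

Both sides equal 1.9428 bits. ✓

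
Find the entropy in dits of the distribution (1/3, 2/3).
0.2764 dits

Shannon entropy is H(X) = -Σ p(x) log p(x).

For P = (1/3, 2/3):
H = -1/3 × log_10(1/3) -2/3 × log_10(2/3)
H = 0.2764 dits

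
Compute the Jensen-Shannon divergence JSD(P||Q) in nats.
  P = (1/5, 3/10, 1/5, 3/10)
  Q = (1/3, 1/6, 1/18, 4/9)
0.0468 nats

Jensen-Shannon divergence is:
JSD(P||Q) = 0.5 × D_KL(P||M) + 0.5 × D_KL(Q||M)
where M = 0.5 × (P + Q) is the mixture distribution.

M = 0.5 × (1/5, 3/10, 1/5, 3/10) + 0.5 × (1/3, 1/6, 1/18, 4/9) = (4/15, 7/30, 0.127778, 0.372222)

D_KL(P||M) = 0.0428 nats
D_KL(Q||M) = 0.0508 nats

JSD(P||Q) = 0.5 × 0.0428 + 0.5 × 0.0508 = 0.0468 nats

Unlike KL divergence, JSD is symmetric and bounded: 0 ≤ JSD ≤ log(2).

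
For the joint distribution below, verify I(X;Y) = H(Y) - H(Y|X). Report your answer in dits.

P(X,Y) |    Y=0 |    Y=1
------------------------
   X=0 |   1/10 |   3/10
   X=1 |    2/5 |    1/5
I(X;Y) = 0.0375 dits

Mutual information has multiple equivalent forms:
- I(X;Y) = H(X) - H(X|Y)
- I(X;Y) = H(Y) - H(Y|X)
- I(X;Y) = H(X) + H(Y) - H(X,Y)

Computing all quantities:
H(X) = 0.2923, H(Y) = 0.3010, H(X,Y) = 0.5558
H(X|Y) = 0.2548, H(Y|X) = 0.2635

Verification:
H(X) - H(X|Y) = 0.2923 - 0.2548 = 0.0375
H(Y) - H(Y|X) = 0.3010 - 0.2635 = 0.0375
H(X) + H(Y) - H(X,Y) = 0.2923 + 0.3010 - 0.5558 = 0.0375

All forms give I(X;Y) = 0.0375 dits. ✓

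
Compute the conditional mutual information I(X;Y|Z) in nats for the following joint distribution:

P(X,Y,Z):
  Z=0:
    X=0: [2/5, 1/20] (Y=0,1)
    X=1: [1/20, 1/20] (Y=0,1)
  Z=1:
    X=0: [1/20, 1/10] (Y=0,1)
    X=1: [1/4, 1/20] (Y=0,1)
0.0903 nats

Conditional mutual information: I(X;Y|Z) = H(X|Z) + H(Y|Z) - H(X,Y|Z)

H(Z) = 0.6881
H(X,Z) = 1.2353 → H(X|Z) = 0.5472
H(Y,Z) = 1.2353 → H(Y|Z) = 0.5472
H(X,Y,Z) = 1.6923 → H(X,Y|Z) = 1.0041

I(X;Y|Z) = 0.5472 + 0.5472 - 1.0041 = 0.0903 nats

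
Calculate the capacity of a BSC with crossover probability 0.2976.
0.1217 bits

For a binary symmetric channel (BSC) with error probability p:
Capacity C = 1 - H(p) bits per symbol

where H(p) = -p log₂(p) - (1-p) log₂(1-p) is the binary entropy function.

H(0.2976) = 0.8783 bits
C = 1 - 0.8783 = 0.1217 bits per symbol

This means we can reliably transmit up to 0.1217 bits of information per channel use.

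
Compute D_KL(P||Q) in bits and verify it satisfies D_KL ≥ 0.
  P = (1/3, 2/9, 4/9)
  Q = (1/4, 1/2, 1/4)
0.2473 bits

KL divergence satisfies the Gibbs inequality: D_KL(P||Q) ≥ 0 for all distributions P, Q.

D_KL(P||Q) = Σ p(x) log(p(x)/q(x))
Term by term:
  x=0: 1/3 × log_2[(1/3)/(1/4)] = 0.1383
  x=1: 2/9 × log_2[(2/9)/(1/2)] = -0.2600
  x=2: 4/9 × log_2[(4/9)/(1/4)] = 0.3689
D_KL(P||Q) = 0.2473 bits

D_KL(P||Q) = 0.2473 ≥ 0 ✓

This non-negativity is a fundamental property: relative entropy cannot be negative because it measures how different Q is from P.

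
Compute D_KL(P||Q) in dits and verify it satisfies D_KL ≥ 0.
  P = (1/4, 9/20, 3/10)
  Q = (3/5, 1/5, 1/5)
0.1163 dits

KL divergence satisfies the Gibbs inequality: D_KL(P||Q) ≥ 0 for all distributions P, Q.

D_KL(P||Q) = Σ p(x) log(p(x)/q(x))
Term by term:
  x=0: 1/4 × log_10[(1/4)/(3/5)] = -0.0951
  x=1: 9/20 × log_10[(9/20)/(1/5)] = 0.1585
  x=2: 3/10 × log_10[(3/10)/(1/5)] = 0.0528
D_KL(P||Q) = 0.1163 dits

D_KL(P||Q) = 0.1163 ≥ 0 ✓

This non-negativity is a fundamental property: relative entropy cannot be negative because it measures how different Q is from P.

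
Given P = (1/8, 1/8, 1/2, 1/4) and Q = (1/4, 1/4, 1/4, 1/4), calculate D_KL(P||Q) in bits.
0.2500 bits

KL divergence: D_KL(P||Q) = Σ p(x) log(p(x)/q(x))

Computing term by term:
  x=0: 1/8 × log_2[(1/8)/(1/4)] = 1/8 × -1.0000 = -0.1250
  x=1: 1/8 × log_2[(1/8)/(1/4)] = 1/8 × -1.0000 = -0.1250
  x=2: 1/2 × log_2[(1/2)/(1/4)] = 1/2 × 1.0000 = 0.5000
  x=3: 1/4 × log_2[(1/4)/(1/4)] = 1/4 × 0.0000 = 0.0000

D_KL(P||Q) = 0.2500 bits

Note: KL divergence is always non-negative and equals 0 iff P = Q.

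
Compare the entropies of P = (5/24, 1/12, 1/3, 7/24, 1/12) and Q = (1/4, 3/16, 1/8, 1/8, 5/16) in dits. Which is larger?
Q

Computing entropies in dits:
H(P) = 0.6369
H(Q) = 0.6705

Distribution Q has higher entropy.

Intuition: The distribution closer to uniform (more spread out) has higher entropy.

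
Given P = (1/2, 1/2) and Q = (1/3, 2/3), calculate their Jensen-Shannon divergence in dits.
0.0062 dits

Jensen-Shannon divergence is:
JSD(P||Q) = 0.5 × D_KL(P||M) + 0.5 × D_KL(Q||M)
where M = 0.5 × (P + Q) is the mixture distribution.

M = 0.5 × (1/2, 1/2) + 0.5 × (1/3, 2/3) = (5/12, 7/12)

D_KL(P||M) = 0.0061 dits
D_KL(Q||M) = 0.0064 dits

JSD(P||Q) = 0.5 × 0.0061 + 0.5 × 0.0064 = 0.0062 dits

Unlike KL divergence, JSD is symmetric and bounded: 0 ≤ JSD ≤ log(2).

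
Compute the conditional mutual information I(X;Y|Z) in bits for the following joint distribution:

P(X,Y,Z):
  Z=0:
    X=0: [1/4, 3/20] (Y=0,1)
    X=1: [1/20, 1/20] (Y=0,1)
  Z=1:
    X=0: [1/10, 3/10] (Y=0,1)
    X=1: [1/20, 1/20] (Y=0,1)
0.0198 bits

Conditional mutual information: I(X;Y|Z) = H(X|Z) + H(Y|Z) - H(X,Y|Z)

H(Z) = 1.0000
H(X,Z) = 1.7219 → H(X|Z) = 0.7219
H(Y,Z) = 1.9261 → H(Y|Z) = 0.9261
H(X,Y,Z) = 2.6282 → H(X,Y|Z) = 1.6282

I(X;Y|Z) = 0.7219 + 0.9261 - 1.6282 = 0.0198 bits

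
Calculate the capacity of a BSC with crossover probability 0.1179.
0.4767 bits

For a binary symmetric channel (BSC) with error probability p:
Capacity C = 1 - H(p) bits per symbol

where H(p) = -p log₂(p) - (1-p) log₂(1-p) is the binary entropy function.

H(0.1179) = 0.5233 bits
C = 1 - 0.5233 = 0.4767 bits per symbol

This means we can reliably transmit up to 0.4767 bits of information per channel use.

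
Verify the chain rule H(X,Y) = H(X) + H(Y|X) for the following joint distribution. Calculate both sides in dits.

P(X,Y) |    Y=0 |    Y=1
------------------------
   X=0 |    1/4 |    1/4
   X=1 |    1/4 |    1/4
H(X,Y) = 0.6021, H(X) = 0.3010, H(Y|X) = 0.3010 (all in dits)

Chain rule: H(X,Y) = H(X) + H(Y|X)

Left side — joint entropy directly:
H(X,Y) = -Σ p(x,y) log p(x,y) = 0.6021 dits

Right side — compute H(Y|X) from the conditional distributions:
P(X) = (1/2, 1/2), so H(X) = 0.3010 dits
H(Y|X) = Σ_x P(X=x) · H(Y|X=x):
  P(Y|X=0) = (1/2, 1/2), H(Y|X=0) = 0.3010, weight P(X=0) = 1/2
  P(Y|X=1) = (1/2, 1/2), H(Y|X=1) = 0.3010, weight P(X=1) = 1/2
H(Y|X) = 0.3010 dits

H(X) + H(Y|X) = 0.3010 + 0.3010 = 0.6021 dits

Both sides equal 0.6021 dits. ✓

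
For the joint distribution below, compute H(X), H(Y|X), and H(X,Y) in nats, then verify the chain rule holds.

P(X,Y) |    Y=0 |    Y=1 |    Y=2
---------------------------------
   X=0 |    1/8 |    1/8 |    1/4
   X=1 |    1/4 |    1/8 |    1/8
H(X,Y) = 1.7329, H(X) = 0.6931, H(Y|X) = 1.0397 (all in nats)

Chain rule: H(X,Y) = H(X) + H(Y|X)

Left side — joint entropy directly:
H(X,Y) = -Σ p(x,y) log p(x,y) = 1.7329 nats

Right side — compute H(Y|X) from the conditional distributions:
P(X) = (1/2, 1/2), so H(X) = 0.6931 nats
H(Y|X) = Σ_x P(X=x) · H(Y|X=x):
  P(Y|X=0) = (1/4, 1/4, 1/2), H(Y|X=0) = 1.0397, weight P(X=0) = 1/2
  P(Y|X=1) = (1/2, 1/4, 1/4), H(Y|X=1) = 1.0397, weight P(X=1) = 1/2
H(Y|X) = 1.0397 nats

H(X) + H(Y|X) = 0.6931 + 1.0397 = 1.7329 nats

Both sides equal 1.7329 nats. ✓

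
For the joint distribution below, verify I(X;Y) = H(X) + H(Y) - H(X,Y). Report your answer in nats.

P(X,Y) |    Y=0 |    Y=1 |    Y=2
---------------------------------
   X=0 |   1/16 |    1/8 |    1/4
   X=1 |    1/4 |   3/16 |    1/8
I(X;Y) = 0.0799 nats

Mutual information has multiple equivalent forms:
- I(X;Y) = H(X) - H(X|Y)
- I(X;Y) = H(Y) - H(Y|X)
- I(X;Y) = H(X) + H(Y) - H(X,Y)

Computing all quantities:
H(X) = 0.6853, H(Y) = 1.0948, H(X,Y) = 1.7002
H(X|Y) = 0.6054, H(Y|X) = 1.0149

Verification:
H(X) - H(X|Y) = 0.6853 - 0.6054 = 0.0799
H(Y) - H(Y|X) = 1.0948 - 1.0149 = 0.0799
H(X) + H(Y) - H(X,Y) = 0.6853 + 1.0948 - 1.7002 = 0.0799

All forms give I(X;Y) = 0.0799 nats. ✓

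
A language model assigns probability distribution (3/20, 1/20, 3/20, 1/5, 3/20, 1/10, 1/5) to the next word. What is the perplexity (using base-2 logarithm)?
6.5373

Perplexity is 2^H (or exp(H) for natural log).

First, H = -Σ p log p = 2.7087 bits
Perplexity = 2^2.7087 = 6.5373

Interpretation: The model's uncertainty is equivalent to choosing uniformly among 6.5 options.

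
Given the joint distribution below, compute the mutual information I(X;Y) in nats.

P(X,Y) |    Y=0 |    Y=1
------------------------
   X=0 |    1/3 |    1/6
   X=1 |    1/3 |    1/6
0.0000 nats

Mutual information: I(X;Y) = H(X) + H(Y) - H(X,Y)

Marginals:
P(X) = (1/2, 1/2), H(X) = 0.6931 nats
P(Y) = (2/3, 1/3), H(Y) = 0.6365 nats

Joint entropy: H(X,Y) = 1.3297 nats

I(X;Y) = 0.6931 + 0.6365 - 1.3297 = 0.0000 nats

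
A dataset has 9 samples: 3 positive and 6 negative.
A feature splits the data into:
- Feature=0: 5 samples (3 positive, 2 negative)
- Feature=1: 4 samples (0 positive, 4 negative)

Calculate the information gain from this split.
0.3789 bits

Information Gain = H(Y) - H(Y|Feature)

Before split:
P(positive) = 3/9 = 0.3333
H(Y) = 0.9183 bits

After split:
Feature=0: H = 0.9710 bits (weight = 5/9)
Feature=1: H = 0.0000 bits (weight = 4/9)
H(Y|Feature) = (5/9)×0.9710 + (4/9)×0.0000 = 0.5394 bits

Information Gain = 0.9183 - 0.5394 = 0.3789 bits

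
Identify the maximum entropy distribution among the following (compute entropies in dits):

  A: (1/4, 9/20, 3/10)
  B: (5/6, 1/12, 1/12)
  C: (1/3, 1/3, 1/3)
C

For a discrete distribution over n outcomes, entropy is maximized by the uniform distribution.

Computing entropies:
H(A) = 0.4634 dits
H(B) = 0.2458 dits
H(C) = 0.4771 dits

The uniform distribution (where all probabilities equal 1/3) achieves the maximum entropy of log_10(3) = 0.4771 dits.

Distribution C has the highest entropy.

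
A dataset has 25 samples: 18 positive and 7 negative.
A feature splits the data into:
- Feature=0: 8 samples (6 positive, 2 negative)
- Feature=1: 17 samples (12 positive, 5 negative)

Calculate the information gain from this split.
0.0015 bits

Information Gain = H(Y) - H(Y|Feature)

Before split:
P(positive) = 18/25 = 0.7200
H(Y) = 0.8555 bits

After split:
Feature=0: H = 0.8113 bits (weight = 8/25)
Feature=1: H = 0.8740 bits (weight = 17/25)
H(Y|Feature) = (8/25)×0.8113 + (17/25)×0.8740 = 0.8539 bits

Information Gain = 0.8555 - 0.8539 = 0.0015 bits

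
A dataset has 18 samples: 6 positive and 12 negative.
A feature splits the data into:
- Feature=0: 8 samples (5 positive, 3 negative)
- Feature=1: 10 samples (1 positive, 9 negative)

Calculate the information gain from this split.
0.2335 bits

Information Gain = H(Y) - H(Y|Feature)

Before split:
P(positive) = 6/18 = 0.3333
H(Y) = 0.9183 bits

After split:
Feature=0: H = 0.9544 bits (weight = 8/18)
Feature=1: H = 0.4690 bits (weight = 10/18)
H(Y|Feature) = (8/18)×0.9544 + (10/18)×0.4690 = 0.6847 bits

Information Gain = 0.9183 - 0.6847 = 0.2335 bits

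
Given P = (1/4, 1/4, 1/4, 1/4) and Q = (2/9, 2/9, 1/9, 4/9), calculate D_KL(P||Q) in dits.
0.0512 dits

KL divergence: D_KL(P||Q) = Σ p(x) log(p(x)/q(x))

Computing term by term:
  x=0: 1/4 × log_10[(1/4)/(2/9)] = 1/4 × 0.0512 = 0.0128
  x=1: 1/4 × log_10[(1/4)/(2/9)] = 1/4 × 0.0512 = 0.0128
  x=2: 1/4 × log_10[(1/4)/(1/9)] = 1/4 × 0.3522 = 0.0880
  x=3: 1/4 × log_10[(1/4)/(4/9)] = 1/4 × -0.2499 = -0.0625

D_KL(P||Q) = 0.0512 dits

Note: KL divergence is always non-negative and equals 0 iff P = Q.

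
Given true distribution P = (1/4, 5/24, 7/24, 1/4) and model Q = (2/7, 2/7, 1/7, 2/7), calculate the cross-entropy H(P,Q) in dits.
0.6319 dits

Cross-entropy: H(P,Q) = -Σ p(x) log q(x)

Alternatively: H(P,Q) = H(P) + D_KL(P||Q)
H(P) = 0.5990 dits
D_KL(P||Q) = 0.0328 dits

H(P,Q) = 0.5990 + 0.0328 = 0.6319 dits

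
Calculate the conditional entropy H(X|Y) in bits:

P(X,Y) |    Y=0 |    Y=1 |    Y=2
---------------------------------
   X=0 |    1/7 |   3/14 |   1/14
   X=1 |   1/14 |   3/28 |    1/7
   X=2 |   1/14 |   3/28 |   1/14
1.5000 bits

Using the chain rule: H(X|Y) = H(X,Y) - H(Y)

First, compute H(X,Y) = 3.0567 bits

Marginal P(Y) = (2/7, 3/7, 2/7)
H(Y) = 1.5567 bits

H(X|Y) = H(X,Y) - H(Y) = 3.0567 - 1.5567 = 1.5000 bits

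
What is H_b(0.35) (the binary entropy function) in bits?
0.9341 bits

The binary entropy function is:
H(p) = -p log(p) - (1-p) log(1-p)

H(0.35) = -0.35 × log_2(0.35) - 0.65 × log_2(0.65)
H(0.35) = 0.9341 bits

Note: Binary entropy is maximized at p=0.5 (H=1 bit) and minimized at p=0 or p=1 (H=0).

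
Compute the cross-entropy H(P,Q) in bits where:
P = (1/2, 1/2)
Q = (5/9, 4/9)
1.0090 bits

Cross-entropy: H(P,Q) = -Σ p(x) log q(x)

Alternatively: H(P,Q) = H(P) + D_KL(P||Q)
H(P) = 1.0000 bits
D_KL(P||Q) = 0.0090 bits

H(P,Q) = 1.0000 + 0.0090 = 1.0090 bits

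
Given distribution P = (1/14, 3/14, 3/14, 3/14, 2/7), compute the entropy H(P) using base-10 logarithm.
0.6674 dits

Shannon entropy is H(X) = -Σ p(x) log p(x).

For P = (1/14, 3/14, 3/14, 3/14, 2/7):
H = -1/14 × log_10(1/14) -3/14 × log_10(3/14) -3/14 × log_10(3/14) -3/14 × log_10(3/14) -2/7 × log_10(2/7)
H = 0.6674 dits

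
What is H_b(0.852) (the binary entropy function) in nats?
0.4192 nats

The binary entropy function is:
H(p) = -p log(p) - (1-p) log(1-p)

H(0.852) = -0.852 × log_e(0.852) - 0.148 × log_e(0.148)
H(0.852) = 0.4192 nats

Note: Binary entropy is maximized at p=0.5 (H=1 bit) and minimized at p=0 or p=1 (H=0).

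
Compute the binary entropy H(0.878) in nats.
0.3709 nats

The binary entropy function is:
H(p) = -p log(p) - (1-p) log(1-p)

H(0.878) = -0.878 × log_e(0.878) - 0.122 × log_e(0.122)
H(0.878) = 0.3709 nats

Note: Binary entropy is maximized at p=0.5 (H=1 bit) and minimized at p=0 or p=1 (H=0).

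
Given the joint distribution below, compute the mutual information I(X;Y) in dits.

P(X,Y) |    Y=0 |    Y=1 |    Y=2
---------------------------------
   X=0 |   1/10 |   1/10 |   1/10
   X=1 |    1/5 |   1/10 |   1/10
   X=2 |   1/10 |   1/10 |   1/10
0.0060 dits

Mutual information: I(X;Y) = H(X) + H(Y) - H(X,Y)

Marginals:
P(X) = (3/10, 2/5, 3/10), H(X) = 0.4729 dits
P(Y) = (2/5, 3/10, 3/10), H(Y) = 0.4729 dits

Joint entropy: H(X,Y) = 0.9398 dits

I(X;Y) = 0.4729 + 0.4729 - 0.9398 = 0.0060 dits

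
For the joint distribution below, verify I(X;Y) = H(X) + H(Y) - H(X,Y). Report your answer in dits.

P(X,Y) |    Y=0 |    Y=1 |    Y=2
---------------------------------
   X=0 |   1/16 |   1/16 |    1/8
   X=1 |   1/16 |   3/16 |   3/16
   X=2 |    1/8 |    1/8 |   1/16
I(X;Y) = 0.0231 dits

Mutual information has multiple equivalent forms:
- I(X;Y) = H(X) - H(X|Y)
- I(X;Y) = H(Y) - H(Y|X)
- I(X;Y) = H(X) + H(Y) - H(X,Y)

Computing all quantities:
H(X) = 0.4654, H(Y) = 0.4700, H(X,Y) = 0.9123
H(X|Y) = 0.4423, H(Y|X) = 0.4469

Verification:
H(X) - H(X|Y) = 0.4654 - 0.4423 = 0.0231
H(Y) - H(Y|X) = 0.4700 - 0.4469 = 0.0231
H(X) + H(Y) - H(X,Y) = 0.4654 + 0.4700 - 0.9123 = 0.0231

All forms give I(X;Y) = 0.0231 dits. ✓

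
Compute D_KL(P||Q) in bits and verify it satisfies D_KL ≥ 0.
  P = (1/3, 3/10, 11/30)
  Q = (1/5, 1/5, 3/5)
0.1606 bits

KL divergence satisfies the Gibbs inequality: D_KL(P||Q) ≥ 0 for all distributions P, Q.

D_KL(P||Q) = Σ p(x) log(p(x)/q(x))
Term by term:
  x=0: 1/3 × log_2[(1/3)/(1/5)] = 0.2457
  x=1: 3/10 × log_2[(3/10)/(1/5)] = 0.1755
  x=2: 11/30 × log_2[(11/30)/(3/5)] = -0.2605
D_KL(P||Q) = 0.1606 bits

D_KL(P||Q) = 0.1606 ≥ 0 ✓

This non-negativity is a fundamental property: relative entropy cannot be negative because it measures how different Q is from P.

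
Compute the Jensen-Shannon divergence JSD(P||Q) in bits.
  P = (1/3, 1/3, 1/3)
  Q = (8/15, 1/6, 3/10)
0.0379 bits

Jensen-Shannon divergence is:
JSD(P||Q) = 0.5 × D_KL(P||M) + 0.5 × D_KL(Q||M)
where M = 0.5 × (P + Q) is the mixture distribution.

M = 0.5 × (1/3, 1/3, 1/3) + 0.5 × (8/15, 1/6, 3/10) = (13/30, 1/4, 0.316667)

D_KL(P||M) = 0.0368 bits
D_KL(Q||M) = 0.0389 bits

JSD(P||Q) = 0.5 × 0.0368 + 0.5 × 0.0389 = 0.0379 bits

Unlike KL divergence, JSD is symmetric and bounded: 0 ≤ JSD ≤ log(2).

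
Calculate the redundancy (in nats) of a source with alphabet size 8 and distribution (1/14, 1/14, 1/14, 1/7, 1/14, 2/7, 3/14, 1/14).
0.1709 nats

Redundancy measures how far a source is from maximum entropy:
R = H_max - H(X)

Maximum entropy for 8 symbols: H_max = log_e(8) = 2.0794 nats
Actual entropy: H(X) = 1.9085 nats
Redundancy: R = 2.0794 - 1.9085 = 0.1709 nats

This redundancy represents potential for compression: the source could be compressed by 0.1709 nats per symbol.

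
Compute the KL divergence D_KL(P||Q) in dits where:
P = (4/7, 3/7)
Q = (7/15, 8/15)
0.0096 dits

KL divergence: D_KL(P||Q) = Σ p(x) log(p(x)/q(x))

Computing term by term:
  x=0: 4/7 × log_10[(4/7)/(7/15)] = 4/7 × 0.0880 = 0.0503
  x=1: 3/7 × log_10[(3/7)/(8/15)] = 3/7 × -0.0950 = -0.0407

D_KL(P||Q) = 0.0096 dits

Note: KL divergence is always non-negative and equals 0 iff P = Q.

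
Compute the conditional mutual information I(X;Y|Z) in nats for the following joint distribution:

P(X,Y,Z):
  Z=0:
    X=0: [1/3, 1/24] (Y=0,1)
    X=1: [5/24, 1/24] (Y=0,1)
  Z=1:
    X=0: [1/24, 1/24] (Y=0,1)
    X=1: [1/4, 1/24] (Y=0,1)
0.0232 nats

Conditional mutual information: I(X;Y|Z) = H(X|Z) + H(Y|Z) - H(X,Y|Z)

H(Z) = 0.6616
H(X,Z) = 1.2808 → H(X|Z) = 0.6193
H(Y,Z) = 1.1056 → H(Y|Z) = 0.4441
H(X,Y,Z) = 1.7017 → H(X,Y|Z) = 1.0401

I(X;Y|Z) = 0.6193 + 0.4441 - 1.0401 = 0.0232 nats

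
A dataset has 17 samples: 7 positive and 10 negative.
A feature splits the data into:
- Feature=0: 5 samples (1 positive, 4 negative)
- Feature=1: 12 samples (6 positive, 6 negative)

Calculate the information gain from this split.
0.0592 bits

Information Gain = H(Y) - H(Y|Feature)

Before split:
P(positive) = 7/17 = 0.4118
H(Y) = 0.9774 bits

After split:
Feature=0: H = 0.7219 bits (weight = 5/17)
Feature=1: H = 1.0000 bits (weight = 12/17)
H(Y|Feature) = (5/17)×0.7219 + (12/17)×1.0000 = 0.9182 bits

Information Gain = 0.9774 - 0.9182 = 0.0592 bits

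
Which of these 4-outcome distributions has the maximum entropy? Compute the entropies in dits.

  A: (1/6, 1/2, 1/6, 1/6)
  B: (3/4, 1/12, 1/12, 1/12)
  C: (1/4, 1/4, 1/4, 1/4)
C

For a discrete distribution over n outcomes, entropy is maximized by the uniform distribution.

Computing entropies:
H(A) = 0.5396 dits
H(B) = 0.3635 dits
H(C) = 0.6021 dits

The uniform distribution (where all probabilities equal 1/4) achieves the maximum entropy of log_10(4) = 0.6021 dits.

Distribution C has the highest entropy.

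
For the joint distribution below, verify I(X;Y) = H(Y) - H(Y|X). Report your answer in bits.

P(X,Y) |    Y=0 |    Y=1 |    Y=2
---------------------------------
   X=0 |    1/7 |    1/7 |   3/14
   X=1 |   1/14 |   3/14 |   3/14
I(X;Y) = 0.0279 bits

Mutual information has multiple equivalent forms:
- I(X;Y) = H(X) - H(X|Y)
- I(X;Y) = H(Y) - H(Y|X)
- I(X;Y) = H(X) + H(Y) - H(X,Y)

Computing all quantities:
H(X) = 1.0000, H(Y) = 1.5306, H(X,Y) = 2.5027
H(X|Y) = 0.9721, H(Y|X) = 1.5027

Verification:
H(X) - H(X|Y) = 1.0000 - 0.9721 = 0.0279
H(Y) - H(Y|X) = 1.5306 - 1.5027 = 0.0279
H(X) + H(Y) - H(X,Y) = 1.0000 + 1.5306 - 2.5027 = 0.0279

All forms give I(X;Y) = 0.0279 bits. ✓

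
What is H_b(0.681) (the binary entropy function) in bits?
0.9033 bits

The binary entropy function is:
H(p) = -p log(p) - (1-p) log(1-p)

H(0.681) = -0.681 × log_2(0.681) - 0.319 × log_2(0.319)
H(0.681) = 0.9033 bits

Note: Binary entropy is maximized at p=0.5 (H=1 bit) and minimized at p=0 or p=1 (H=0).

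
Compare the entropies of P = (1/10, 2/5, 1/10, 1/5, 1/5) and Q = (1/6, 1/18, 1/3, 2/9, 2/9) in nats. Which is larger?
Q

Computing entropies in nats:
H(P) = 1.4708
H(Q) = 1.4939

Distribution Q has higher entropy.

Intuition: The distribution closer to uniform (more spread out) has higher entropy.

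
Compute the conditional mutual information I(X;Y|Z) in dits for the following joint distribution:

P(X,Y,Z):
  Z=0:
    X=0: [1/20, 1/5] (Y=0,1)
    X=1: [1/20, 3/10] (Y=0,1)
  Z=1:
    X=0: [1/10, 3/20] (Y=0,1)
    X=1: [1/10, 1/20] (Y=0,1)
0.0066 dits

Conditional mutual information: I(X;Y|Z) = H(X|Z) + H(Y|Z) - H(X,Y|Z)

H(Z) = 0.2923
H(X,Z) = 0.5842 → H(X|Z) = 0.2919
H(Y,Z) = 0.5301 → H(Y|Z) = 0.2378
H(X,Y,Z) = 0.8154 → H(X,Y|Z) = 0.5231

I(X;Y|Z) = 0.2919 + 0.2378 - 0.5231 = 0.0066 dits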